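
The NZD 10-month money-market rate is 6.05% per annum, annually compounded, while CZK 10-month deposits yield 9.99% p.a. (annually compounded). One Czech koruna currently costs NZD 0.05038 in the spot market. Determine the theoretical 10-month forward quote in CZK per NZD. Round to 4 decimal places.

T = 10/12 years.
NZD accumulates by (1 + 0.0605)^(10/12) = 1.05016827.
CZK growth factor: (1 + 0.0999)^(10/12) = 1.0825825.
CIP: F = S · (grow NZD)/(grow CZK) = 0.05038 × 1.05016827/1.0825825 = 0.048871543 NZD per CZK.
Quoted the other way: 1/0.048871543 = 20.4618 CZK per NZD.

20.4618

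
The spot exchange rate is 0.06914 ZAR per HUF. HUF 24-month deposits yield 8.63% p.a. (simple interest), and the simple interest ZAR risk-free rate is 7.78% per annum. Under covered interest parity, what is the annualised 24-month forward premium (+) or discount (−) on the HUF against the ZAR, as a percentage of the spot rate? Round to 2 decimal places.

-0.72%

T = 2 years.
No-arbitrage forward: 0.06914 × 1.155600 / 1.172600 = 0.06813763 ZAR/HUF.
(F − S)/S ÷ T = (0.06813763 − 0.06914)/0.06914/2 = -0.007249 → -0.72%.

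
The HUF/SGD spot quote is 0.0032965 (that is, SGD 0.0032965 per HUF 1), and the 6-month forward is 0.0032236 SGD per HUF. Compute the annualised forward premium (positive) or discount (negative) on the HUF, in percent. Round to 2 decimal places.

-4.42%

T = 6/12 years.
Period premium: (0.0032236 − 0.0032965)/0.0032965 = -0.0221144.
×(1/T) gives -4.42% p.a.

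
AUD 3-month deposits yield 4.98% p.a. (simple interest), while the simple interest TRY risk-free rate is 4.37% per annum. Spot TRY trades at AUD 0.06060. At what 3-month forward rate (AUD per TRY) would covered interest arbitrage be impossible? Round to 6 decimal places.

0.060691

T = 3/12 years.
Growth of 1 AUD over T: 1 + 0.0498×3/12 = 1.012450.
TRY accumulates by 1 + 0.0437×3/12 = 1.010925.
Forward (AUD per TRY) = 0.0606 × 1.012450 / 1.010925 = 0.06069142.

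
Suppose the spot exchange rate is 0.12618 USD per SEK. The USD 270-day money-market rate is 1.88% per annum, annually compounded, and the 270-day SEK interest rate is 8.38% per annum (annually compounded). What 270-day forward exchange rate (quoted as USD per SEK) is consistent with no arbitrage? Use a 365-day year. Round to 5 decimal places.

T = 270/365 years.
USD growth factor: (1 + 0.0188)^(270/365) = 1.0138731.
Growth of 1 SEK over T: (1 + 0.0838)^(270/365) = 1.0613358.
Forward (USD per SEK) = 0.12618 × 1.0138731 / 1.0613358 = 0.1205373.

0.12054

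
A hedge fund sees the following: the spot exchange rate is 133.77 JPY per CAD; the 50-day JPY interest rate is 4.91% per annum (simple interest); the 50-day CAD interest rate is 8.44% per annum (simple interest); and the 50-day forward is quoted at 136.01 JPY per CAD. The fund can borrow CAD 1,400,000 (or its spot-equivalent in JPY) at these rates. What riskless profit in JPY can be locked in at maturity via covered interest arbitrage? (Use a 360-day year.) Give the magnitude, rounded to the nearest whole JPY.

T = 50/360 years.
Route A — deposit CAD, sell forward: 1,400,000 × 1.01172222222 × 136.01 = JPY 192,646,075.22.
Route B — convert at spot, deposit JPY: 1,400,000 × 133.77 × 1.00681944444 = JPY 188,555,131.92.
The quoted forward overvalues CAD, so borrow JPY, buy CAD at spot, deposit the CAD at 8.44%, and sell the proceeds forward at 136.01.
Arbitrage profit = |192,646,075.22 − 188,555,131.92| = JPY 4,090,943.

JPY 4,090,943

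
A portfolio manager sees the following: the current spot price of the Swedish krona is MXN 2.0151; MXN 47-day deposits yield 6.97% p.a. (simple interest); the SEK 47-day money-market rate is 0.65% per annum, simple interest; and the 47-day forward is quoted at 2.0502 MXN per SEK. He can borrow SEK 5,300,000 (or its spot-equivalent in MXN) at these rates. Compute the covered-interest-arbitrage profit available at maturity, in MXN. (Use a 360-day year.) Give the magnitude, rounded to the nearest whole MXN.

MXN 98,066

T = 47/360 years.
Invest the SEK and cover forward: 5,300,000 × 1.0008486111 × 2.0502 = MXN 10,875,281.06.
Convert at spot and invest in MXN: 5,300,000 × 2.0151 × 1.0090997222 = MXN 10,777,215.31.
The quoted forward overvalues SEK, so borrow MXN, buy SEK at spot, deposit the SEK at 0.65%, and sell the proceeds forward at 2.0502.
Profit = 10,875,281.06 − 10,777,215.31 = MXN 98,066.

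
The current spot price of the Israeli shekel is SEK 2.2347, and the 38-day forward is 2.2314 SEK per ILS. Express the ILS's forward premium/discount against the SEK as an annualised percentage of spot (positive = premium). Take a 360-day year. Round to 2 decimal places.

T = 38/360 years.
ILS trades forward at -0.14767% vs spot over the period.
Per annum: -0.0014767 / (38/360) = -0.013990 = -1.40%.

-1.40%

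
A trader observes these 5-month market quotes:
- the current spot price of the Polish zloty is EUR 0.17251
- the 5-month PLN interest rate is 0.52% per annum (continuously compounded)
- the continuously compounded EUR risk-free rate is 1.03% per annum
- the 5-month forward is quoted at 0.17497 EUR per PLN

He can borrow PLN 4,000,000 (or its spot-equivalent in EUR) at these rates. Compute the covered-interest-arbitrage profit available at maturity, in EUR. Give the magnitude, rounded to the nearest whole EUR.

EUR 8,390

T = 5/12 years.
Invest the PLN and cover forward: 4,000,000 × 1.00216902 × 0.17497 = EUR 701,398.05.
Convert at spot and invest in EUR: 4,000,000 × 0.17251 × 1.00430089 = EUR 693,007.79.
The quoted forward overvalues PLN, so borrow EUR, buy PLN at spot, deposit the PLN at 0.52%, and sell the proceeds forward at 0.17497.
Arbitrage profit = |701,398.05 − 693,007.79| = EUR 8,390.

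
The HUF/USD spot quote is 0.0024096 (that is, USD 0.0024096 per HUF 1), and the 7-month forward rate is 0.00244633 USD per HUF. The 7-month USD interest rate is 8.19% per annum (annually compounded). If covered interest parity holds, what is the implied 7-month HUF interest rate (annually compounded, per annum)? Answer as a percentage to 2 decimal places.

T = 7/12 years.
By CIP, F/S equals the USD-to-HUF growth ratio: 0.00244633/0.0024096 = 1.0152432.
USD growth factor: (1 + 0.0819)^(7/12) = 1.0469899.
Hence g_HUF = 1.031270.
Annualise: 1.031270^(12/7) − 1 = 0.054203 = 5.42%.

5.42%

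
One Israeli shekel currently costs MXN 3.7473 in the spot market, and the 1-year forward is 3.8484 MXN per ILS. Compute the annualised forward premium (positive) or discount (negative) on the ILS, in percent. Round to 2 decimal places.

T = 1 year.
ILS trades forward at +2.69794% vs spot over the period.
Per annum: 0.0269794 / 1 = 0.026979 = 2.70%.

+2.70%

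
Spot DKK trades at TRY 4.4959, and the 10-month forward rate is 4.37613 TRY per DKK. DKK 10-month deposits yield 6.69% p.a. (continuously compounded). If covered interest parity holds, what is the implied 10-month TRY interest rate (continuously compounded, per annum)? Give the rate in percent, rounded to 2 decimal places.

T = 10/12 years.
By CIP, F/S equals the TRY-to-DKK growth ratio: 4.37613/4.4959 = 0.9733602.
The DKK side grows by e^(0.0669×10/12) = 1.0573333.
Hence g_TRY = 1.0291662.
Take logs: ln 1.0291662 / (10/12) = 0.034499, so 3.45%.

3.45%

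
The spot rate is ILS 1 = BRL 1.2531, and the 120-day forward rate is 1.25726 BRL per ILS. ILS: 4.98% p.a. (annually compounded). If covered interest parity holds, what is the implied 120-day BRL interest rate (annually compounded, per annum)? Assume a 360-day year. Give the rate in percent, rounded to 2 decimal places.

6.03%

T = 120/360 years.
CIP gives F = S · g_BRL/g_ILS, so g_BRL/g_ILS = 1.25726/1.2531 = 1.0033198.
The ILS side grows by (1 + 0.0498)^(120/360) = 1.0163318.
That pins the BRL growth at 1.0197058.
r = 1.0197058^(360/120) − 1 = 0.060290 → 6.03%.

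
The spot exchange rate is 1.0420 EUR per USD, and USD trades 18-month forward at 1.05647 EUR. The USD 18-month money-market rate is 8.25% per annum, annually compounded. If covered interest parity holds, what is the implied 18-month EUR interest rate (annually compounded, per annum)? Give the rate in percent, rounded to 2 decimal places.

T = 18/12 years.
By CIP, F/S equals the EUR-to-USD growth ratio: 1.05647/1.042 = 1.0138868.
The USD side grows by (1 + 0.0825)^(18/12) = 1.1262683.
So the EUR growth factor = 1.1419086.
Annualise: 1.1419086^(12/18) − 1 = 0.092499 = 9.25%.

9.25%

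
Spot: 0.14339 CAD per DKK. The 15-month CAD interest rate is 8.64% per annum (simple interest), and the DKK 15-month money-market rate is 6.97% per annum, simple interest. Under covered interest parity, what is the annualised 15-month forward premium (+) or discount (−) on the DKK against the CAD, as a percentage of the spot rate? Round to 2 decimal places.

+1.54%

T = 15/12 years.
CIP forward (CAD per DKK) = 0.14339 × 1.108000/1.087125 = 0.14614338.
(F − S)/S ÷ T = (0.14614338 − 0.14339)/0.14339/(15/12) = 0.015362 → 1.54%.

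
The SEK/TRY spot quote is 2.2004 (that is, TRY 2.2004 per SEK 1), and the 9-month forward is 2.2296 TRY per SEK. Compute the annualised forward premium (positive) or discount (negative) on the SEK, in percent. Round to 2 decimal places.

T = 9/12 years.
Period premium: (2.2296 − 2.2004)/2.2004 = 0.0132703.
×(1/T) gives 1.77% p.a.

+1.77%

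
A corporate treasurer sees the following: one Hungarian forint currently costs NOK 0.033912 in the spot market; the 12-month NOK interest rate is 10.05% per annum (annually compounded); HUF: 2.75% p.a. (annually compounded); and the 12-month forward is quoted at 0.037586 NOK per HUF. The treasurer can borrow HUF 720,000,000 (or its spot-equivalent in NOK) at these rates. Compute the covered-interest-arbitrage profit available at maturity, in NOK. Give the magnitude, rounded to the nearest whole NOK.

T = 1 year.
Keep in HUF, deliver into the forward: 720,000,000·1.027500·0.037586 = NOK 27,806,122.80.
Swap to NOK now, deposit: 720,000,000·0.033912·1.100500 = NOK 26,870,512.32.
The quoted forward overvalues HUF, so borrow NOK, buy HUF at spot, deposit the HUF at 2.75%, and sell the proceeds forward at 0.037586.
Profit = 27,806,122.80 − 26,870,512.32 = NOK 935,610.

NOK 935,610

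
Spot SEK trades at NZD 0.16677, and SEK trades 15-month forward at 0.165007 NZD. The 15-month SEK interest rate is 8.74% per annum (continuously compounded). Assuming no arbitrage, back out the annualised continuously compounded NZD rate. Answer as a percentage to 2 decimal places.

7.89%

T = 15/12 years.
F/S = 0.165007/0.16677 = 0.9894286 = (growth of NZD) / (growth of SEK).
SEK growth factor: e^(0.0874×15/12) = 1.1154412.
That pins the NZD growth at 1.1036494.
Take logs: ln 1.1036494 / (15/12) = 0.078898, so 7.89%.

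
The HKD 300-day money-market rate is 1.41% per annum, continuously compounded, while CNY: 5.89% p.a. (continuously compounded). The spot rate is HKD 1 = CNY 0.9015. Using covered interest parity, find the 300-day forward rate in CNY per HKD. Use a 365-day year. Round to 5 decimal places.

0.93531

T = 300/365 years.
CNY accumulates by e^(0.0589×300/365) = 1.0496019.
HKD accumulates by e^(0.0141×300/365) = 1.0116565.
So F = 0.9015 × 1.0496019 / 1.0116565 = 0.9353136 (CNY/HKD).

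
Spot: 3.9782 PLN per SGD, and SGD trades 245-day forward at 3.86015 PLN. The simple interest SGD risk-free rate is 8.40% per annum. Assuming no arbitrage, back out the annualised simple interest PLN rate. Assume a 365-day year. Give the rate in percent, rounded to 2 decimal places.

T = 245/365 years.
CIP gives F = S · g_PLN/g_SGD, so g_PLN/g_SGD = 3.86015/3.9782 = 0.9703258.
The SGD side grows by 1 + 0.0840×245/365 = 1.0563836.
That pins the PLN growth at 1.0250363.
(1.0250363 − 1)/T = 0.037299, i.e. 3.73%.

3.73%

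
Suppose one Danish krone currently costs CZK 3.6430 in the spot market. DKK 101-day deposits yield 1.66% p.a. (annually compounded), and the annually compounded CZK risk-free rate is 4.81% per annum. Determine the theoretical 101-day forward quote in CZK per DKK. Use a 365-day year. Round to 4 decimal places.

3.6739

T = 101/365 years.
CZK growth factor: (1 + 0.0481)^(101/365) = 1.0130845.
Growth of 1 DKK over T: (1 + 0.0166)^(101/365) = 1.0045661.
So F = 3.643 × 1.0130845 / 1.0045661 = 3.673891 (CZK/DKK).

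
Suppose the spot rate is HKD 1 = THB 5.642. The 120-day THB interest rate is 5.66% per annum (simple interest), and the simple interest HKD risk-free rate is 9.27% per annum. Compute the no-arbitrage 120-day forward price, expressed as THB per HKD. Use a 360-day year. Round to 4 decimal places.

T = 120/360 years.
THB growth factor: 1 + 0.0566×120/360 = 1.0188667.
HKD growth factor: 1 + 0.0927×120/360 = 1.030900.
So F = 5.642 × 1.0188667 / 1.030900 = 5.576143 (THB/HKD).

5.5761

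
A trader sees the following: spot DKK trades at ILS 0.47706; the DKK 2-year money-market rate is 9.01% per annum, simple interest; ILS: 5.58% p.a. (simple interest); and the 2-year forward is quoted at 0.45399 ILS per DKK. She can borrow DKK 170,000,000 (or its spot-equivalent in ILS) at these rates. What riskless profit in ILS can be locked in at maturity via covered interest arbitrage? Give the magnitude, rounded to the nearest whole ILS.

T = 2 years.
Route A — deposit DKK, sell forward: 170,000,000 × 1.180200 × 0.45399 = ILS 91,085,829.66.
Route B — convert at spot, deposit ILS: 170,000,000 × 0.47706 × 1.111600 = ILS 90,150,982.32.
The quoted forward overvalues DKK, so borrow ILS, buy DKK at spot, deposit the DKK at 9.01%, and sell the proceeds forward at 0.45399.
Profit = 91,085,829.66 − 90,150,982.32 = ILS 934,847.

ILS 934,847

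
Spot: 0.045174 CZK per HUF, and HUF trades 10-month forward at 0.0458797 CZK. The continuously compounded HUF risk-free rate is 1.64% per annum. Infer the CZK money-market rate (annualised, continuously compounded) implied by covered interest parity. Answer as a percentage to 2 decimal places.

T = 10/12 years.
By CIP, F/S equals the CZK-to-HUF growth ratio: 0.0458797/0.045174 = 1.0156218.
HUF growth factor: e^(0.0164×10/12) = 1.0137605.
Hence g_CZK = 1.0295973.
r = ln(1.0295973)/(10/12) = 0.035001 → 3.50%.

3.50%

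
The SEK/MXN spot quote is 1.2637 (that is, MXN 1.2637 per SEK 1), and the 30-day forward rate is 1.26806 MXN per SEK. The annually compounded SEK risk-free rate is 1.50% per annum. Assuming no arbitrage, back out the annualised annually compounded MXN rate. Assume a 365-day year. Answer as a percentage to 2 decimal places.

5.84%

T = 30/365 years.
CIP gives F = S · g_MXN/g_SEK, so g_MXN/g_SEK = 1.26806/1.2637 = 1.0034502.
The SEK side grows by (1 + 0.0150)^(30/365) = 1.0012245.
So the MXN growth factor = 1.0046789.
r = 1.0046789^(365/30) − 1 = 0.058438 → 5.84%.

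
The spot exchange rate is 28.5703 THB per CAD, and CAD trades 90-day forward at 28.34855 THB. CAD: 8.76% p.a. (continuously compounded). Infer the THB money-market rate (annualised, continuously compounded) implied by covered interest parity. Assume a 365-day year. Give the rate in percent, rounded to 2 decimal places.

T = 90/365 years.
F/S = 28.34855/28.5703 = 0.9922384 = (growth of THB) / (growth of CAD).
The CAD side grows by e^(0.0876×90/365) = 1.021835.
So the THB growth factor = 1.0139039.
r = ln(1.0139039)/(90/365) = 0.056000 → 5.60%.

5.60%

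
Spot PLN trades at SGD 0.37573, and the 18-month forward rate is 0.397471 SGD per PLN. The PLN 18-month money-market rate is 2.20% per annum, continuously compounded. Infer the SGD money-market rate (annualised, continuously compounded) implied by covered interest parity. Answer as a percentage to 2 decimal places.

5.95%

T = 18/12 years.
By CIP, F/S equals the SGD-to-PLN growth ratio: 0.397471/0.37573 = 1.0578634.
PLN growth factor: e^(0.0220×18/12) = 1.0335505.
That pins the SGD growth at 1.0933552.
r = ln(1.0933552)/(18/12) = 0.059501 → 5.95%.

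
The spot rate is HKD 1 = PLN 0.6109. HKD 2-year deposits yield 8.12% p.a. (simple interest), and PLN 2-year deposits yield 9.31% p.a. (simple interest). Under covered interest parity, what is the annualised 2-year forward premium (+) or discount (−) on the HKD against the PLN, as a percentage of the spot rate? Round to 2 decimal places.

T = 2 years.
F = S · g_PLN/g_HKD = 0.6109 × 1.186200/1.162400 = 0.6234081.
(F − S)/S ÷ T = (0.6234081 − 0.6109)/0.6109/2 = 0.010237 → 1.02%.

+1.02%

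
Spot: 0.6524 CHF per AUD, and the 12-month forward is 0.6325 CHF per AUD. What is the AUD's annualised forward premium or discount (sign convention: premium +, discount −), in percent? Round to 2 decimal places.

T = 1 year.
Period premium: (0.6325 − 0.6524)/0.6524 = -0.0305028.
×(1/T) gives -3.05% p.a.

-3.05%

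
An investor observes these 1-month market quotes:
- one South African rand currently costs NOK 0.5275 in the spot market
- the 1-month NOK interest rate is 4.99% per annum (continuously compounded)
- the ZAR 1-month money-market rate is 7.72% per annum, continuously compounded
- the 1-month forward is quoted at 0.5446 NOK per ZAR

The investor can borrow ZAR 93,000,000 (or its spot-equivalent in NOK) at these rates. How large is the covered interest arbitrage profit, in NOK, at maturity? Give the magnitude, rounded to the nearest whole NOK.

T = 1/12 years.
Keep in ZAR, deliver into the forward: 93,000,000·1.0064540717·0.5446 = NOK 50,974,684.53.
Swap to NOK now, deposit: 93,000,000·0.5275·1.0041669912 = NOK 49,261,922.17.
The quoted forward overvalues ZAR, so borrow NOK, buy ZAR at spot, deposit the ZAR at 7.72%, and sell the proceeds forward at 0.5446.
The gap between the two covered legs is NOK 1,712,762.

NOK 1,712,762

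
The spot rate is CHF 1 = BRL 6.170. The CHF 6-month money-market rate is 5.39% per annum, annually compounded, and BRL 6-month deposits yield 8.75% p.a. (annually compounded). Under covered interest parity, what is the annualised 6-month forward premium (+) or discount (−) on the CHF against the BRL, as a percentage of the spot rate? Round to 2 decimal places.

+3.16%

T = 6/12 years.
No-arbitrage forward: 6.17 × 1.0428327 / 1.0265963 = 6.267583 BRL/CHF.
(F − S)/S ÷ T = (6.267583 − 6.17)/6.17/(6/12) = 0.031631 → 3.16%.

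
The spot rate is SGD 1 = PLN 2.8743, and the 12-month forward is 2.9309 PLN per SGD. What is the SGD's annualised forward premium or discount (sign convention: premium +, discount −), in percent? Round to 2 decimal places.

T = 1 year.
(F − S)/S = (2.9309 − 2.8743)/2.8743 = 0.0196918.
Annualise by dividing by T: 0.0196918 / 1 = 0.019692 → 1.97%.

+1.97%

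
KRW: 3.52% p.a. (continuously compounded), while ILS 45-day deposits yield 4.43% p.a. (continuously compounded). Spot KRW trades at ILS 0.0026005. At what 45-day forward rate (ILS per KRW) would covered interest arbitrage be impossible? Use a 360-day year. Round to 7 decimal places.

T = 45/360 years.
ILS accumulates by e^(0.0443×45/360) = 1.0055529.
KRW accumulates by e^(0.0352×45/360) = 1.0044097.
So F = 0.0026005 × 1.0055529 / 1.0044097 = 0.002603460 (ILS/KRW).

0.0026035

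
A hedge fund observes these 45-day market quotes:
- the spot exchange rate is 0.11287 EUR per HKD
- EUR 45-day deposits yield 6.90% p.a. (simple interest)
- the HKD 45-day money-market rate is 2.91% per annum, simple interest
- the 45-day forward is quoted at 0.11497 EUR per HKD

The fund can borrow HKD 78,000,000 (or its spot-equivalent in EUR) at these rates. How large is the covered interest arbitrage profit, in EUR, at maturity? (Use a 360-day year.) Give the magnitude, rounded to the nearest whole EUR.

EUR 120,487

T = 45/360 years.
Keep in HKD, deliver into the forward: 78,000,000·1.0036375·0.11497 = EUR 9,000,279.86.
Swap to EUR now, deposit: 78,000,000·0.11287·1.008625 = EUR 8,879,793.29.
The quoted forward overvalues HKD, so borrow EUR, buy HKD at spot, deposit the HKD at 2.91%, and sell the proceeds forward at 0.11497.
Profit = 9,000,279.86 − 8,879,793.29 = EUR 120,487.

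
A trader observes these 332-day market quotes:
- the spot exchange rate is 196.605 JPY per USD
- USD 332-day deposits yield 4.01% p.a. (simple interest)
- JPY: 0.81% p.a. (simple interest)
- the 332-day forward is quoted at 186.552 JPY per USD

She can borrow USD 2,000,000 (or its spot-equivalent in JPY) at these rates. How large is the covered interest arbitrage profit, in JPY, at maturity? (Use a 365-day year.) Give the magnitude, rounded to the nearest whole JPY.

T = 332/365 years.
Route A — deposit USD, sell forward: 2,000,000 × 1.03647452055 × 186.552 = JPY 386,712,789.52.
Route B — convert at spot, deposit JPY: 2,000,000 × 196.605 × 1.00736767123 = JPY 396,107,042.00.
The quoted forward undervalues USD, so borrow USD, convert to JPY at spot, deposit the JPY at 0.81%, and buy USD forward at 186.552 to cover the loan.
Profit = 396,107,042.00 − 386,712,789.52 = JPY 9,394,252.

JPY 9,394,252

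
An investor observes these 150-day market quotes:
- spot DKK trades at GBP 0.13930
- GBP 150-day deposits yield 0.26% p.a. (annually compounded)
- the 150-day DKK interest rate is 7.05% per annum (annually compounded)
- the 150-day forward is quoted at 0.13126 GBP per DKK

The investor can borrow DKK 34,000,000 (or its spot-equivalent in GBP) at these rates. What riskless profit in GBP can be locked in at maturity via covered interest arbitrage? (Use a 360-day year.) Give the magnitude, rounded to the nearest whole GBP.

T = 150/360 years.
Keep in DKK, deliver into the forward: 34,000,000·1.028792477·0.13126 = GBP 4,591,336.22.
Swap to GBP now, deposit: 34,000,000·0.13930·1.001082513 = GBP 4,741,327.00.
The quoted forward undervalues DKK, so borrow DKK, convert to GBP at spot, deposit the GBP at 0.26%, and buy DKK forward at 0.13126 to cover the loan.
Profit = 4,741,327.00 − 4,591,336.22 = GBP 149,991.

GBP 149,991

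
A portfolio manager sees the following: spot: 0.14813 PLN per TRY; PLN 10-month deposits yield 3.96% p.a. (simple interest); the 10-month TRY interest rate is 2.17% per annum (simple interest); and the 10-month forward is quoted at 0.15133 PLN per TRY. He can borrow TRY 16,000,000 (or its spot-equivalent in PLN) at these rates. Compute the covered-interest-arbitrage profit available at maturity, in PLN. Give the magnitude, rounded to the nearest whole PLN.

T = 10/12 years.
Route A — deposit TRY, sell forward: 16,000,000 × 1.018083333 × 0.15133 = PLN 2,465,064.81.
Route B — convert at spot, deposit PLN: 16,000,000 × 0.14813 × 1.033000 = PLN 2,448,292.64.
The quoted forward overvalues TRY, so borrow PLN, buy TRY at spot, deposit the TRY at 2.17%, and sell the proceeds forward at 0.15133.
Profit = 2,465,064.81 − 2,448,292.64 = PLN 16,772.

PLN 16,772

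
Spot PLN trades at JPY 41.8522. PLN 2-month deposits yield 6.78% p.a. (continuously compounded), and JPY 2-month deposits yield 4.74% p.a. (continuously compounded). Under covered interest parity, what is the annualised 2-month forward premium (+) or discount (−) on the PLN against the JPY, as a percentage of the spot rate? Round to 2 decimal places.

T = 2/12 years.
F = S · g_JPY/g_PLN = 41.8522 × 1.0079313/1.0113641 = 41.7101441.
(F − S)/S ÷ T = (41.7101441 − 41.8522)/41.8522/(2/12) = -0.020365 → -2.04%.

-2.04%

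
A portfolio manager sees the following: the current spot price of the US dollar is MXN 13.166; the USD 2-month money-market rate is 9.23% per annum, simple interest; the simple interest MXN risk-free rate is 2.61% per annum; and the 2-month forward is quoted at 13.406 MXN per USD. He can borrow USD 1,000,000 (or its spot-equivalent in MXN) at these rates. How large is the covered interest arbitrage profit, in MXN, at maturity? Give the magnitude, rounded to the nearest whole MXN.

T = 2/12 years.
Keep in USD, deliver into the forward: 1,000,000·1.0153833333·13.406 = MXN 13,612,228.97.
Swap to MXN now, deposit: 1,000,000·13.166·1.004350 = MXN 13,223,272.10.
The quoted forward overvalues USD, so borrow MXN, buy USD at spot, deposit the USD at 9.23%, and sell the proceeds forward at 13.406.
The gap between the two covered legs is MXN 388,957.

MXN 388,957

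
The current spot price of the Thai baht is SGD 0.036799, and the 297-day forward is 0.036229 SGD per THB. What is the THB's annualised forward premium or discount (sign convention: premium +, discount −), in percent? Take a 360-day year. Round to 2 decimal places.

-1.88%

T = 297/360 years.
(F − S)/S = (0.036229 − 0.036799)/0.036799 = -0.0154896.
Per annum: -0.0154896 / (297/360) = -0.018775 = -1.88%.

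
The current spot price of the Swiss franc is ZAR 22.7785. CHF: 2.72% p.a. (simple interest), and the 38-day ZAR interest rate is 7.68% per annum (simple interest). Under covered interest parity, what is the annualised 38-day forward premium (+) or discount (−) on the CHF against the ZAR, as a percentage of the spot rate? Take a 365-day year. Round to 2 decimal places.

+4.95%

T = 38/365 years.
No-arbitrage forward: 22.7785 × 1.0079956 / 1.0028318 = 22.8957915 ZAR/CHF.
Annualised premium = (F − S)/S × (1/T) = (22.8957915 − 22.7785)/22.7785 ÷ (38/365) = 4.95%.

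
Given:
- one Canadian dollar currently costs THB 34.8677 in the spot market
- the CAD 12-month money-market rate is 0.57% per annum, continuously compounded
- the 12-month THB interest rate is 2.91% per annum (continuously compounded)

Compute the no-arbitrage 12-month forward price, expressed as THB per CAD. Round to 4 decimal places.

T = 1 year.
Growth of 1 THB over T: e^(0.0291×1) = 1.02952754.
CAD growth factor: e^(0.0057×1) = 1.00571628.
So F = 34.8677 × 1.02952754 / 1.00571628 = 35.693225 (THB/CAD).

35.6932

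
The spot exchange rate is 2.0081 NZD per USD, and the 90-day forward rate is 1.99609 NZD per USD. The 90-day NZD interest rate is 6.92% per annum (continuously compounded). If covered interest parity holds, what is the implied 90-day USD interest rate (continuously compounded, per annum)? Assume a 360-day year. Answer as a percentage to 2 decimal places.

T = 90/360 years.
CIP gives F = S · g_NZD/g_USD, so g_NZD/g_USD = 1.99609/2.0081 = 0.9940192.
NZD growth factor: e^(0.0692×90/360) = 1.0174505.
That pins the USD growth at 1.0235723.
r = ln(1.0235723)/(90/360) = 0.093195 → 9.32%.

9.32%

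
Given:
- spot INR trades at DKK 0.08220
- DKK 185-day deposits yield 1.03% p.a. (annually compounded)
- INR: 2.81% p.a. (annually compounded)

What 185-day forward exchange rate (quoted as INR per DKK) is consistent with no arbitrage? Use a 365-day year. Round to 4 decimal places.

12.2736

T = 185/365 years.
Growth of 1 DKK over T: (1 + 0.0103)^(185/365) = 1.00520736.
INR growth factor: (1 + 0.0281)^(185/365) = 1.01414514.
CIP: F = S · (grow DKK)/(grow INR) = 0.0822 × 1.00520736/1.01414514 = 0.081475562 DKK per INR.
Invert for INR per DKK: 1 / 0.081475562 = 12.2736.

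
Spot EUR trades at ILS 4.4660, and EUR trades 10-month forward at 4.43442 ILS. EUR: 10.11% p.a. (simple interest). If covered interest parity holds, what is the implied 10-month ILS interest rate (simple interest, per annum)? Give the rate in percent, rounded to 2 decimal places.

9.19%

T = 10/12 years.
By CIP, F/S equals the ILS-to-EUR growth ratio: 4.43442/4.466 = 0.9929288.
The EUR side grows by 1 + 0.1011×10/12 = 1.084250.
That pins the ILS growth at 1.0765831.
r = (1.0765831 − 1)/(10/12) = 0.091900 → 9.19%.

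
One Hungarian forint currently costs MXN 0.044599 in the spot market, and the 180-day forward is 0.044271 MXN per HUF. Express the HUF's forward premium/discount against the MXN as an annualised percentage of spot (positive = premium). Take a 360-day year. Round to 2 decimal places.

T = 180/360 years.
Period premium: (0.044271 − 0.044599)/0.044599 = -0.0073544.
×(1/T) gives -1.47% p.a.

-1.47%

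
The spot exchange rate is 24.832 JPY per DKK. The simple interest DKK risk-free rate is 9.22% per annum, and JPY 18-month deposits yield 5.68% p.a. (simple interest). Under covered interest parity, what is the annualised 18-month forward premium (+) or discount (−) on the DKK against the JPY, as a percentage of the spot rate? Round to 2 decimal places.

-3.11%

T = 18/12 years.
F = S · g_JPY/g_DKK = 24.832 × 1.085200/1.138300 = 23.673624.
(F − S)/S ÷ T = (23.673624 − 24.832)/24.832/(18/12) = -0.031099 → -3.11%.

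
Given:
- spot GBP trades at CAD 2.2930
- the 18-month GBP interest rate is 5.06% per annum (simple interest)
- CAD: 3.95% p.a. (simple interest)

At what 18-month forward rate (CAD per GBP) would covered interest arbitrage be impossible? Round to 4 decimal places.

2.2575

T = 18/12 years.
CAD accumulates by 1 + 0.0395×18/12 = 1.059250.
GBP accumulates by 1 + 0.0506×18/12 = 1.075900.
So F = 2.293 × 1.059250 / 1.075900 = 2.257515 (CAD/GBP).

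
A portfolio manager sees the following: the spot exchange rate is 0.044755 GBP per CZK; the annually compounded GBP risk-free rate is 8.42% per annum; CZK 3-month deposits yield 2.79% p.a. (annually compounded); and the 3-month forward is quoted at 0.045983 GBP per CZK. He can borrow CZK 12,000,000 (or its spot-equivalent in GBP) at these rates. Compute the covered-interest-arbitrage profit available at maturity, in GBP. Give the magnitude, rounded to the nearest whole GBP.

GBP 7,580

T = 3/12 years.
Invest the CZK and cover forward: 12,000,000 × 1.00690319 × 0.045983 = GBP 555,605.15.
Convert at spot and invest in GBP: 12,000,000 × 0.044755 × 1.02041621 = GBP 548,024.73.
The quoted forward overvalues CZK, so borrow GBP, buy CZK at spot, deposit the CZK at 2.79%, and sell the proceeds forward at 0.045983.
Arbitrage profit = |555,605.15 − 548,024.73| = GBP 7,580.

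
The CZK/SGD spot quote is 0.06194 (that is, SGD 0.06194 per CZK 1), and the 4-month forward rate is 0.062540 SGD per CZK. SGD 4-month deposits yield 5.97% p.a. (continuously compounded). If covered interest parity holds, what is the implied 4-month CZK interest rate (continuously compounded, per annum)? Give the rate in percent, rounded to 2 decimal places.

T = 4/12 years.
F/S = 0.06254/0.06194 = 1.0096868 = (growth of SGD) / (growth of CZK).
SGD growth factor: e^(0.0597×4/12) = 1.0200993.
Hence g_CZK = 1.0103126.
Take logs: ln 1.0103126 / (4/12) = 0.030779, so 3.08%.

3.08%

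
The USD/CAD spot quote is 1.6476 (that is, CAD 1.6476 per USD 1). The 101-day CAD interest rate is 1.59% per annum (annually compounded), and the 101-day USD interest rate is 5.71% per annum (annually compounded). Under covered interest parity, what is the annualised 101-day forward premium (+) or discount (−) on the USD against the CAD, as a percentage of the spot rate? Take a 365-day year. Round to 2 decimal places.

T = 101/365 years.
CIP forward (CAD per USD) = 1.6476 × 1.0043747/1.0154843 = 1.6295749.
(F − S)/S ÷ T = (1.6295749 − 1.6476)/1.6476/(101/365) = -0.039536 → -3.95%.

-3.95%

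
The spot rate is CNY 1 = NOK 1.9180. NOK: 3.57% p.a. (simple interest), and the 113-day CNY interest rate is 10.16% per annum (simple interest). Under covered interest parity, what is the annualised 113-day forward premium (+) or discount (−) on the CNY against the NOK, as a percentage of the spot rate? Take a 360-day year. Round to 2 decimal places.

T = 113/360 years.
No-arbitrage forward: 1.918 × 1.0112058 / 1.0318911 = 1.8795518 NOK/CNY.
(F − S)/S ÷ T = (1.8795518 − 1.918)/1.918/(113/360) = -0.063863 → -6.39%.

-6.39%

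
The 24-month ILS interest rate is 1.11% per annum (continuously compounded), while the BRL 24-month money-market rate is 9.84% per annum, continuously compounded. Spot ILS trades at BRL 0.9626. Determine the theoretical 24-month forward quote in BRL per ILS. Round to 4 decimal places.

T = 2 years.
BRL accumulates by e^(0.0984×2) = 1.2175005.
Growth of 1 ILS over T: e^(0.0111×2) = 1.0224483.
So F = 0.9626 × 1.2175005 / 1.0224483 = 1.146235 (BRL/ILS).

1.1462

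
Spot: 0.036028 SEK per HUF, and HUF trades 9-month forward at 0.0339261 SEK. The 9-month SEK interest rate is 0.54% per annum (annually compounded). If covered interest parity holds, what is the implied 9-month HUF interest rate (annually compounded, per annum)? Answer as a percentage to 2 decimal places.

T = 9/12 years.
F/S = 0.0339261/0.036028 = 0.9416593 = (growth of SEK) / (growth of HUF).
The SEK side grows by (1 + 0.0054)^(9/12) = 1.0040473.
So the HUF growth factor = 1.0662533.
r = 1.0662533^(12/9) − 1 = 0.089299 → 8.93%.

8.93%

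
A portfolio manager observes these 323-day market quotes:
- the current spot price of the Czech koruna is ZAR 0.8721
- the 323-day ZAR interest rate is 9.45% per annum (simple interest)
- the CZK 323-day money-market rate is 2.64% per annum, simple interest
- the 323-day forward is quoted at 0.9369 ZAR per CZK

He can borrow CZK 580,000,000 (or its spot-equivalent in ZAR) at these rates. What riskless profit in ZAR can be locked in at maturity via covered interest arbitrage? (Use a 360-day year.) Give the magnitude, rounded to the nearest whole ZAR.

T = 323/360 years.
Keep in CZK, deliver into the forward: 580,000,000·1.02368666667·0.9369 = ZAR 556,273,382.04.
Swap to ZAR now, deposit: 580,000,000·0.8721·1.0847875 = ZAR 548,705,043.68.
The quoted forward overvalues CZK, so borrow ZAR, buy CZK at spot, deposit the CZK at 2.64%, and sell the proceeds forward at 0.9369.
Profit = 556,273,382.04 − 548,705,043.68 = ZAR 7,568,338.

ZAR 7,568,338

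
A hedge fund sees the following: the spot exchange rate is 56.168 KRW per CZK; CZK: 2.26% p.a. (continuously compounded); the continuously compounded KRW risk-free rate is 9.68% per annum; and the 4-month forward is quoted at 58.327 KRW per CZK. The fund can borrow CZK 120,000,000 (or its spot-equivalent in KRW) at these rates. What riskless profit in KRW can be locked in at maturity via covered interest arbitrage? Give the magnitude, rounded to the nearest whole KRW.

KRW 90,977,457

T = 4/12 years.
Route A — deposit CZK, sell forward: 120,000,000 × 1.007561780277 × 58.327 = KRW 7,052,166,714.99.
Route B — convert at spot, deposit KRW: 120,000,000 × 56.168 × 1.032792880022 = KRW 6,961,189,258.21.
The quoted forward overvalues CZK, so borrow KRW, buy CZK at spot, deposit the CZK at 2.26%, and sell the proceeds forward at 58.327.
Profit = 7,052,166,714.99 − 6,961,189,258.21 = KRW 90,977,457.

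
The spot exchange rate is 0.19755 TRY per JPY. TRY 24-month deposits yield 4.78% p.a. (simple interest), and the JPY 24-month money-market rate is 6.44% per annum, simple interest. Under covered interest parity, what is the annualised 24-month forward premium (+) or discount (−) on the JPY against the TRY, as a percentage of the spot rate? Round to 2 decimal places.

-1.47%

T = 2 years.
CIP forward (TRY per JPY) = 0.19755 × 1.095600/1.128800 = 0.19173971.
(F − S)/S ÷ T = (0.19173971 − 0.19755)/0.19755/2 = -0.014706 → -1.47%.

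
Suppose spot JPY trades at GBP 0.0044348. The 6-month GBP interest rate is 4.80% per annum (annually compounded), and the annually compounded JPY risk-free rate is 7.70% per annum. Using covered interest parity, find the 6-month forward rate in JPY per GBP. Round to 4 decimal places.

T = 6/12 years.
GBP growth factor: (1 + 0.0480)^(6/12) = 1.023718711.
JPY accumulates by (1 + 0.0770)^(6/12) = 1.037786105.
CIP: F = S · (grow GBP)/(grow JPY) = 0.0044348 × 1.023718711/1.037786105 = 0.00437468542 GBP per JPY.
Quoted the other way: 1/0.00437468542 = 228.5879 JPY per GBP.

228.5879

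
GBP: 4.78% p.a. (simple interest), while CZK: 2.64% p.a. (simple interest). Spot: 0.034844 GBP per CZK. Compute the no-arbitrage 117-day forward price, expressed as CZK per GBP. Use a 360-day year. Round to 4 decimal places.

28.5028

T = 117/360 years.
GBP growth factor: 1 + 0.0478×117/360 = 1.015535.
CZK accumulates by 1 + 0.0264×117/360 = 1.008580.
CIP: F = S · (grow GBP)/(grow CZK) = 0.034844 × 1.015535/1.008580 = 0.035084278 GBP per CZK.
Quoted the other way: 1/0.035084278 = 28.5028 CZK per GBP.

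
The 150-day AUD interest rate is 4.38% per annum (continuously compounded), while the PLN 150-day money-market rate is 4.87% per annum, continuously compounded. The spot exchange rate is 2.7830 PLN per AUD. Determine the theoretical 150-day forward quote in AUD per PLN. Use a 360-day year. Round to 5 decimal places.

T = 150/360 years.
PLN accumulates by e^(0.0487×150/360) = 1.0204989.
Growth of 1 AUD over T: e^(0.0438×150/360) = 1.0184175.
So F = 2.783 × 1.0204989 / 1.0184175 = 2.788688 (PLN/AUD).
Quoted the other way: 1/2.788688 = 0.35859 AUD per PLN.

0.35859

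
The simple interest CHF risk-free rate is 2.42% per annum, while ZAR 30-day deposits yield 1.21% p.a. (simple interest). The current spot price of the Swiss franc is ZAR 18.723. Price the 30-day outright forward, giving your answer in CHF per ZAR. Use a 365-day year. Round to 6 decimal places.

0.053463

T = 30/365 years.
Growth of 1 ZAR over T: 1 + 0.0121×30/365 = 1.0009945.
CHF accumulates by 1 + 0.0242×30/365 = 1.001989.
CIP: F = S · (grow ZAR)/(grow CHF) = 18.723 × 1.0009945/1.001989 = 18.70442 ZAR per CHF.
Invert for CHF per ZAR: 1 / 18.70442 = 0.053463.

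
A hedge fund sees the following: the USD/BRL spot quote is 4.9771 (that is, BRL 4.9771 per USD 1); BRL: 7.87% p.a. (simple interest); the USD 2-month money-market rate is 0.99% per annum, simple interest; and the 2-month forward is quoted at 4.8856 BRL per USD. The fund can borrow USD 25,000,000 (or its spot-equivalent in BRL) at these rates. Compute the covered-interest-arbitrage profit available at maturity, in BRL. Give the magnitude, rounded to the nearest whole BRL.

BRL 3,718,043

T = 2/12 years.
Route A — deposit USD, sell forward: 25,000,000 × 1.001650 × 4.8856 = BRL 122,341,531.00.
Route B — convert at spot, deposit BRL: 25,000,000 × 4.9771 × 1.01311666667 = BRL 126,059,574.04.
The quoted forward undervalues USD, so borrow USD, convert to BRL at spot, deposit the BRL at 7.87%, and buy USD forward at 4.8856 to cover the loan.
The gap between the two covered legs is BRL 3,718,043.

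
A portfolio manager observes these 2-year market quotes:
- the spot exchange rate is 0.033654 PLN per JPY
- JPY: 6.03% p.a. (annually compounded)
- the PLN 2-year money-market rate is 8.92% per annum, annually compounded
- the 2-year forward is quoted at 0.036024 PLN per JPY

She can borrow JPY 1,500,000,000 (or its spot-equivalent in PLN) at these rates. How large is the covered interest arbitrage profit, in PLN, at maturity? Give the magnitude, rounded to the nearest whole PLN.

PLN 860,752

T = 2 years.
Invest the JPY and cover forward: 1,500,000,000 × 1.12423609 × 0.036024 = PLN 60,749,221.36.
Convert at spot and invest in PLN: 1,500,000,000 × 0.033654 × 1.18635664 = PLN 59,888,469.54.
The quoted forward overvalues JPY, so borrow PLN, buy JPY at spot, deposit the JPY at 6.03%, and sell the proceeds forward at 0.036024.
The gap between the two covered legs is PLN 860,752.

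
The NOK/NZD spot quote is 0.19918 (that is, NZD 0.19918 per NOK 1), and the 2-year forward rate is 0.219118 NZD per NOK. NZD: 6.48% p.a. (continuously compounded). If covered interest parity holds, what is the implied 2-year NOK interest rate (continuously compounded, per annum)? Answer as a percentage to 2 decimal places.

T = 2 years.
F/S = 0.219118/0.19918 = 1.1001004 = (growth of NZD) / (growth of NOK).
The NZD side grows by e^(0.0648×2) = 1.1383729.
So the NOK growth factor = 1.034790.
Take logs: ln 1.034790 / 2 = 0.017099, so 1.71%.

1.71%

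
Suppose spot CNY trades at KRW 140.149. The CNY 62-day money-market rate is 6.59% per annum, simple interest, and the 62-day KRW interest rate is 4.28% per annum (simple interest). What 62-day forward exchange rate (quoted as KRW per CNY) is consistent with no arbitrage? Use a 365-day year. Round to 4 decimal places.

139.6052

T = 62/365 years.
KRW growth factor: 1 + 0.0428×62/365 = 1.007270137.
Growth of 1 CNY over T: 1 + 0.0659×62/365 = 1.011193973.
Forward (KRW per CNY) = 140.149 × 1.007270137 / 1.011193973 = 139.605166.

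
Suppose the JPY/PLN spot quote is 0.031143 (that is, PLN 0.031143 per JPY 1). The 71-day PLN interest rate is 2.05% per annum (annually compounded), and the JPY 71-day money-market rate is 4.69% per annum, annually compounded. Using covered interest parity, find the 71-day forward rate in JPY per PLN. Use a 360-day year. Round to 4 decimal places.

32.2721

T = 71/360 years.
Growth of 1 PLN over T: (1 + 0.0205)^(71/360) = 1.00401019.
JPY accumulates by (1 + 0.0469)^(71/360) = 1.00908035.
Forward (PLN per JPY) = 0.031143 × 1.00401019 / 1.00908035 = 0.030986521.
Invert for JPY per PLN: 1 / 0.030986521 = 32.2721.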